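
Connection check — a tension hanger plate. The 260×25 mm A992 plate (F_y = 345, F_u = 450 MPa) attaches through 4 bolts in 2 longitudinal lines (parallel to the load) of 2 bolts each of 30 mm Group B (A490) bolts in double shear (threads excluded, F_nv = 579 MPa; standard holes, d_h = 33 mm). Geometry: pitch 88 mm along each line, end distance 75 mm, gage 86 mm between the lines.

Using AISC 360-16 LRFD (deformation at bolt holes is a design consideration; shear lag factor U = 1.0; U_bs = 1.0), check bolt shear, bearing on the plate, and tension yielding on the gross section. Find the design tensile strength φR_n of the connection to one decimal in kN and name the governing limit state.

Bolt shear: A_b = π(30)²/4 = 706.86 mm². φR_n = 0.75 × 579 × 706.86 × 4 × 2 = 2455.6 kN.
Bearing (25 mm plate, F_u = 450 MPa): end bolts L_c = 75 − 33/2 = 58.5, R_n = min(1.2×58.5×25×450, 2.4×30×25×450) = 789.75 kN/bolt; interior L_c = 88 − 33 = 55, R_n = 742.5 kN/bolt. φR_n = 0.75 × (2×789.75 + 2×742.5) = 2298.4 kN.
Tension yield (gross): A_g = 260×25 = 6500 mm². φR_n = 0.90 × 345 × 6500 = 2018.3 kN.
Governing: min(2455.6, 2298.4, 2018.3) = 2018.3 kN → gross-section yield.

2018.3 kN (gross-section yield governs)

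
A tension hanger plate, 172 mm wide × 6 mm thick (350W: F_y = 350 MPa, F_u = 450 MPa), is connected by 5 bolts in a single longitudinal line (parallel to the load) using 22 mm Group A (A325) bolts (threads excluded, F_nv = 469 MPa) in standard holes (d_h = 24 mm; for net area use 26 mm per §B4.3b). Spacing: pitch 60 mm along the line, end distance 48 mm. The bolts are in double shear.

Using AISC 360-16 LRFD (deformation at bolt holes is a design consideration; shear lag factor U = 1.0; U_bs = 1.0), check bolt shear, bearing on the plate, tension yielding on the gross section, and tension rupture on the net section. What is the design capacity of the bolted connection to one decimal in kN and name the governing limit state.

295.7 kN (net-section rupture governs)

Bolt shear: A_b = π(22)²/4 = 380.13 mm². φR_n = 0.75 × 469 × 380.13 × 5 × 2 = 1337.1 kN.
Bearing (6 mm plate, F_u = 450 MPa): end bolts L_c = 48 − 24/2 = 36, R_n = min(1.2×36×6×450, 2.4×22×6×450) = 116.64 kN/bolt; interior L_c = 60 − 24 = 36, R_n = 116.64 kN/bolt. φR_n = 0.75 × (1×116.64 + 4×116.64) = 437.4 kN.
Tension yield (gross): A_g = 172×6 = 1032 mm². φR_n = 0.90 × 350 × 1032 = 325.1 kN.
Tension rupture (net): A_n = (172 − 1×26)×6 = 876 mm² (U = 1.0, A_e = A_n). φR_n = 0.75 × 450 × 876 = 295.7 kN.
Governing: min(1337.1, 437.4, 325.1, 295.7) = 295.7 kN → net-section rupture.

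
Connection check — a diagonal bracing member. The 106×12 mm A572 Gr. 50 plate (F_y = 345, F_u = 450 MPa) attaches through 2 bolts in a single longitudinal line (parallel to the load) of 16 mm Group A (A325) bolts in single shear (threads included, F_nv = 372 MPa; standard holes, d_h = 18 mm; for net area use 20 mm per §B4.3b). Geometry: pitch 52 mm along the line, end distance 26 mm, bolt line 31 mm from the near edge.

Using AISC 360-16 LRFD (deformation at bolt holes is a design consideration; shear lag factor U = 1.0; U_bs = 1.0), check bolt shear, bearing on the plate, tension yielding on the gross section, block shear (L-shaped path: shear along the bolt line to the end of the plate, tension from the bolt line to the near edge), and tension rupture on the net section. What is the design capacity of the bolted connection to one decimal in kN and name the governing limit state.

112.2 kN (bolt shear governs)

Bolt shear: A_b = π(16)²/4 = 201.06 mm². φR_n = 0.75 × 372 × 201.06 × 2 × 1 = 112.2 kN.
Bearing (12 mm plate, F_u = 450 MPa): end bolts L_c = 26 − 18/2 = 17, R_n = min(1.2×17×12×450, 2.4×16×12×450) = 110.16 kN/bolt; interior L_c = 52 − 18 = 34, R_n = 207.36 kN/bolt. φR_n = 0.75 × (1×110.16 + 1×207.36) = 238.1 kN.
Tension yield (gross): A_g = 106×12 = 1272 mm². φR_n = 0.90 × 345 × 1272 = 395.0 kN.
Block shear: shear path 1×[26+1×52] = 1×78 mm, A_gv = 936, A_nv = 1×(78 − 1.5×20)×12 = 576 mm²; tension to near edge: (31 − 0.5×20)×12 = 252 mm². R_n = min(0.6×450×576, 0.6×345×936) + 1.0×450×252 = min(155.52, 193.75) + 113.4 = 268.92 kN. φR_n = 0.75 × 268.92 = 201.7 kN.
Tension rupture (net): A_n = (106 − 1×20)×12 = 1032 mm² (U = 1.0, A_e = A_n). φR_n = 0.75 × 450 × 1032 = 348.3 kN.
Governing: min(112.2, 238.1, 395.0, 201.7, 348.3) = 112.2 kN → bolt shear.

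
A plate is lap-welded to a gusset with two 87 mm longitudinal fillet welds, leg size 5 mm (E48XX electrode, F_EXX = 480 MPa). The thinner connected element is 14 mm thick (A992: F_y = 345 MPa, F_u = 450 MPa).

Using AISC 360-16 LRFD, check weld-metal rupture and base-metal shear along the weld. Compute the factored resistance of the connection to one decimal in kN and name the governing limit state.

132.9 kN (weld metal governs)

Weld metal: throat = 0.707×5 = 3.535 mm, L = 2×87 = 174 mm. φR_n = 0.75 × 0.6 × 480 × 3.535 × 174 = 132.9 kN.
Base metal shear (14 mm plate): yield φR_n = 1.0×0.6×345×14×174 = 504.3 kN; rupture φR_n = 0.75×0.6×450×14×174 = 493.3 kN; take 493.3 kN (rupture).
Governing: min(132.9, 493.3) = 132.9 kN → weld metal.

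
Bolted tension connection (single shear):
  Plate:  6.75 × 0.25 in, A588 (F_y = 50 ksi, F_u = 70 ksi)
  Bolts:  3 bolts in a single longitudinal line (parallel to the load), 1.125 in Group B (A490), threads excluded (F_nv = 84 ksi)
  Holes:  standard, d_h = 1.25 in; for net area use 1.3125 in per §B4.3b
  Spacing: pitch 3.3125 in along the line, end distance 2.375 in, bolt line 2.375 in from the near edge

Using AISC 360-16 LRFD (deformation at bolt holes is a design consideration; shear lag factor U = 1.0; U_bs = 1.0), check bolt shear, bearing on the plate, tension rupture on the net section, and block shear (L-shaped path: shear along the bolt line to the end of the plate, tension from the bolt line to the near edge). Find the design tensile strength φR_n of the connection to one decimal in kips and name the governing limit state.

Bolt shear: A_b = π(1.125)²/4 = 0.99402 in². φR_n = 0.75 × 84 × 0.99402 × 3 × 1 = 187.9 kips.
Bearing (0.25 in plate, F_u = 70 ksi): end bolts L_c = 2.375 − 1.25/2 = 1.75, R_n = min(1.2×1.75×0.25×70, 2.4×1.125×0.25×70) = 36.75 kips/bolt; interior L_c = 3.3125 − 1.25 = 2.0625, R_n = 43.313 kips/bolt. φR_n = 0.75 × (1×36.75 + 2×43.313) = 92.5 kips.
Tension rupture (net): A_n = (6.75 − 1×1.3125)×0.25 = 1.3594 in² (U = 1.0, A_e = A_n). φR_n = 0.75 × 70 × 1.3594 = 71.4 kips.
Block shear: shear path 1×[2.375+2×3.3125] = 1×9 in, A_gv = 2.25, A_nv = 1×(9 − 2.5×1.3125)×0.25 = 1.4297 in²; tension to near edge: (2.375 − 0.5×1.3125)×0.25 = 0.42969 in². R_n = min(0.6×70×1.4297, 0.6×50×2.25) + 1.0×70×0.42969 = min(60.047, 67.5) + 30.078 = 90.125 kips. φR_n = 0.75 × 90.125 = 67.6 kips.
Governing: min(187.9, 92.5, 71.4, 67.6) = 67.6 kips → block shear.

67.6 kips (block shear governs)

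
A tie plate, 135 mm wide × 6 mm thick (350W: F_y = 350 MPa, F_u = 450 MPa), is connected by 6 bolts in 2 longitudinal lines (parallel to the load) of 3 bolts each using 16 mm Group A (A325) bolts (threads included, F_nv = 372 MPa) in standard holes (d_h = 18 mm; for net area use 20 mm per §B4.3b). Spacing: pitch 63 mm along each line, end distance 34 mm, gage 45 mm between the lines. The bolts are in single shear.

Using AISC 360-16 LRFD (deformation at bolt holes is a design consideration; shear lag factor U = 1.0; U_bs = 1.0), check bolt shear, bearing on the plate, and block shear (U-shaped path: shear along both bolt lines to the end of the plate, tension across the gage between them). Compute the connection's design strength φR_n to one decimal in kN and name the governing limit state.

Bolt shear: A_b = π(16)²/4 = 201.06 mm². φR_n = 0.75 × 372 × 201.06 × 6 × 1 = 336.6 kN.
Bearing (6 mm plate, F_u = 450 MPa): end bolts L_c = 34 − 18/2 = 25, R_n = min(1.2×25×6×450, 2.4×16×6×450) = 81 kN/bolt; interior L_c = 63 − 18 = 45, R_n = 103.68 kN/bolt. φR_n = 0.75 × (2×81 + 4×103.68) = 432.5 kN.
Block shear: shear path 2×[34+2×63] = 2×160 mm, A_gv = 1920, A_nv = 2×(160 − 2.5×20)×6 = 1320 mm²; tension across gage: (45 − 1×20)×6 = 150 mm². R_n = min(0.6×450×1320, 0.6×350×1920) + 1.0×450×150 = min(356.4, 403.2) + 67.5 = 423.9 kN. φR_n = 0.75 × 423.9 = 317.9 kN.
Governing: min(336.6, 432.5, 317.9) = 317.9 kN → block shear.

317.9 kN (block shear governs)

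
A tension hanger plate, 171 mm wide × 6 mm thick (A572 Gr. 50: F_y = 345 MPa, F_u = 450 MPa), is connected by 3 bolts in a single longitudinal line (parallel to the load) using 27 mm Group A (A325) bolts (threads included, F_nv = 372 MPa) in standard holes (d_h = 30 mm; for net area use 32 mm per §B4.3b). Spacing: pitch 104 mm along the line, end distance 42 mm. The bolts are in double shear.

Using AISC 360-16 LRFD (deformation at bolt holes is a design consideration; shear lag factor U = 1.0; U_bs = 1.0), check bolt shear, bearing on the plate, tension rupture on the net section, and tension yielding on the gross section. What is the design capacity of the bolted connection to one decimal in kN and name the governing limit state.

Bolt shear: A_b = π(27)²/4 = 572.56 mm². φR_n = 0.75 × 372 × 572.56 × 3 × 2 = 958.5 kN.
Bearing (6 mm plate, F_u = 450 MPa): end bolts L_c = 42 − 30/2 = 27, R_n = min(1.2×27×6×450, 2.4×27×6×450) = 87.48 kN/bolt; interior L_c = 104 − 30 = 74, R_n = 174.96 kN/bolt. φR_n = 0.75 × (1×87.48 + 2×174.96) = 328.1 kN.
Tension rupture (net): A_n = (171 − 1×32)×6 = 834 mm² (U = 1.0, A_e = A_n). φR_n = 0.75 × 450 × 834 = 281.5 kN.
Tension yield (gross): A_g = 171×6 = 1026 mm². φR_n = 0.90 × 345 × 1026 = 318.6 kN.
Governing: min(958.5, 328.1, 281.5, 318.6) = 281.5 kN → net-section rupture.

281.5 kN (net-section rupture governs)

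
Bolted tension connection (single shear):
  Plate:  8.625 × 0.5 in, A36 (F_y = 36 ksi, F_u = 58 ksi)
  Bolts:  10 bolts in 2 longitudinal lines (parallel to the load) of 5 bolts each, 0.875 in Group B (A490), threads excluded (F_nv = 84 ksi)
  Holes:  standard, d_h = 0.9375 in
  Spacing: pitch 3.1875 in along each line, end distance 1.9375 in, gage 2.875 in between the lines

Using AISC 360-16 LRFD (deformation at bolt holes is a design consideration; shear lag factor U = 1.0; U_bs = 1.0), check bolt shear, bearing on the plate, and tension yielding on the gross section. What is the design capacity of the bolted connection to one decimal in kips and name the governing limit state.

139.7 kips (gross-section yield governs)

Bolt shear: A_b = π(0.875)²/4 = 0.60132 in². φR_n = 0.75 × 84 × 0.60132 × 10 × 1 = 378.8 kips.
Bearing (0.5 in plate, F_u = 58 ksi): end bolts L_c = 1.9375 − 0.9375/2 = 1.46875, R_n = min(1.2×1.46875×0.5×58, 2.4×0.875×0.5×58) = 51.113 kips/bolt; interior L_c = 3.1875 − 0.9375 = 2.25, R_n = 60.9 kips/bolt. φR_n = 0.75 × (2×51.113 + 8×60.9) = 442.1 kips.
Tension yield (gross): A_g = 8.625×0.5 = 4.3125 in². φR_n = 0.90 × 36 × 4.3125 = 139.7 kips.
Governing: min(378.8, 442.1, 139.7) = 139.7 kips → gross-section yield.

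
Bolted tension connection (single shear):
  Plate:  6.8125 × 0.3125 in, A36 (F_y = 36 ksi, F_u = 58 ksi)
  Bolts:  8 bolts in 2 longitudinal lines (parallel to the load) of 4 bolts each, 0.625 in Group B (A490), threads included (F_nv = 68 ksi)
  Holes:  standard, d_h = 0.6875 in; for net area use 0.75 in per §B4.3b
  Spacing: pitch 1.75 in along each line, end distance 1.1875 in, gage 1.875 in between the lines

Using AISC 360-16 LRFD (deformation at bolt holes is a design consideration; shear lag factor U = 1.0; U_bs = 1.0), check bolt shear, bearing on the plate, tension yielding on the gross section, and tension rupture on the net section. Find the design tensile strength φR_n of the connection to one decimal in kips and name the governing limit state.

69.0 kips (gross-section yield governs)

Bolt shear: A_b = π(0.625)²/4 = 0.3068 in². φR_n = 0.75 × 68 × 0.3068 × 8 × 1 = 125.2 kips.
Bearing (0.3125 in plate, F_u = 58 ksi): end bolts L_c = 1.1875 − 0.6875/2 = 0.84375, R_n = min(1.2×0.84375×0.3125×58, 2.4×0.625×0.3125×58) = 18.352 kips/bolt; interior L_c = 1.75 − 0.6875 = 1.0625, R_n = 23.109 kips/bolt. φR_n = 0.75 × (2×18.352 + 6×23.109) = 131.5 kips.
Tension yield (gross): A_g = 6.8125×0.3125 = 2.1289 in². φR_n = 0.90 × 36 × 2.1289 = 69.0 kips.
Tension rupture (net): A_n = (6.8125 − 2×0.75)×0.3125 = 1.6602 in² (U = 1.0, A_e = A_n). φR_n = 0.75 × 58 × 1.6602 = 72.2 kips.
Governing: min(125.2, 131.5, 69.0, 72.2) = 69.0 kips → gross-section yield.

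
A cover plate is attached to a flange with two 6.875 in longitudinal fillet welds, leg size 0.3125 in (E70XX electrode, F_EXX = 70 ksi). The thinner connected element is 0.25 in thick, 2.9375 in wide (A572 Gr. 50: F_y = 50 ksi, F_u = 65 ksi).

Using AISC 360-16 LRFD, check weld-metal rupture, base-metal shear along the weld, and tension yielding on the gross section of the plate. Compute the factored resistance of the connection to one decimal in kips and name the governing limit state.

Weld metal: throat = 0.707×0.3125 = 0.22094 in, L = 2×6.875 = 13.75 in. φR_n = 0.75 × 0.6 × 70 × 0.22094 × 13.75 = 95.7 kips.
Base metal shear (0.25 in plate): yield φR_n = 1.0×0.6×50×0.25×13.75 = 103.1 kips; rupture φR_n = 0.75×0.6×65×0.25×13.75 = 100.5 kips; take 100.5 kips (rupture).
Tension yield (gross): A_g = 2.9375×0.25 = 0.73438 in². φR_n = 0.90 × 50 × 0.73438 = 33.0 kips.
Governing: min(95.7, 100.5, 33.0) = 33.0 kips → gross-section yield.

33.0 kips (gross-section yield governs)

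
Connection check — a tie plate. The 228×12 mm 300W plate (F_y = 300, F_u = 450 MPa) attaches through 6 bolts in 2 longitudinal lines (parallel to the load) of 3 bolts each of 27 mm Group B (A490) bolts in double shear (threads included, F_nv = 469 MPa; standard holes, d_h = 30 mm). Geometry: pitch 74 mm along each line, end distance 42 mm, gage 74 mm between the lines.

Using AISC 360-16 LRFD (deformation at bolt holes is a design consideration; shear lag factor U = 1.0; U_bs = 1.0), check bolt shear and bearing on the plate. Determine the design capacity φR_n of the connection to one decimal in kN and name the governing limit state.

1117.8 kN (bearing governs)

Bolt shear: A_b = π(27)²/4 = 572.56 mm². φR_n = 0.75 × 469 × 572.56 × 6 × 2 = 2416.8 kN.
Bearing (12 mm plate, F_u = 450 MPa): end bolts L_c = 42 − 30/2 = 27, R_n = min(1.2×27×12×450, 2.4×27×12×450) = 174.96 kN/bolt; interior L_c = 74 − 30 = 44, R_n = 285.12 kN/bolt. φR_n = 0.75 × (2×174.96 + 4×285.12) = 1117.8 kN.
Governing: min(2416.8, 1117.8) = 1117.8 kN → bearing.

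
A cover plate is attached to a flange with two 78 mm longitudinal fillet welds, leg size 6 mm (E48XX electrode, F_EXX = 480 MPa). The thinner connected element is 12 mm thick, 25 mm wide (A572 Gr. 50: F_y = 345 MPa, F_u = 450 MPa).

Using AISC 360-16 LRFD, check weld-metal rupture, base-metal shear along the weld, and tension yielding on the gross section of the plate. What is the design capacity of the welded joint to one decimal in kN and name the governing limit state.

93.2 kN (gross-section yield governs)

Weld metal: throat = 0.707×6 = 4.242 mm, L = 2×78 = 156 mm. φR_n = 0.75 × 0.6 × 480 × 4.242 × 156 = 142.9 kN.
Base metal shear (12 mm plate): yield φR_n = 1.0×0.6×345×12×156 = 387.5 kN; rupture φR_n = 0.75×0.6×450×12×156 = 379.1 kN; take 379.1 kN (rupture).
Tension yield (gross): A_g = 25×12 = 300 mm². φR_n = 0.90 × 345 × 300 = 93.2 kN.
Governing: min(142.9, 379.1, 93.2) = 93.2 kN → gross-section yield.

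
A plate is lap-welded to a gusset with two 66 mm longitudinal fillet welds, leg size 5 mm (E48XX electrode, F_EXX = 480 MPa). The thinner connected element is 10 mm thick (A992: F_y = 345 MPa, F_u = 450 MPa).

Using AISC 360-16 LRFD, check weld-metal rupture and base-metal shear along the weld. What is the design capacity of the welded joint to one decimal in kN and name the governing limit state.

Weld metal: throat = 0.707×5 = 3.535 mm, L = 2×66 = 132 mm. φR_n = 0.75 × 0.6 × 480 × 3.535 × 132 = 100.8 kN.
Base metal shear (10 mm plate): yield φR_n = 1.0×0.6×345×10×132 = 273.2 kN; rupture φR_n = 0.75×0.6×450×10×132 = 267.3 kN; take 267.3 kN (rupture).
Governing: min(100.8, 267.3) = 100.8 kN → weld metal.

100.8 kN (weld metal governs)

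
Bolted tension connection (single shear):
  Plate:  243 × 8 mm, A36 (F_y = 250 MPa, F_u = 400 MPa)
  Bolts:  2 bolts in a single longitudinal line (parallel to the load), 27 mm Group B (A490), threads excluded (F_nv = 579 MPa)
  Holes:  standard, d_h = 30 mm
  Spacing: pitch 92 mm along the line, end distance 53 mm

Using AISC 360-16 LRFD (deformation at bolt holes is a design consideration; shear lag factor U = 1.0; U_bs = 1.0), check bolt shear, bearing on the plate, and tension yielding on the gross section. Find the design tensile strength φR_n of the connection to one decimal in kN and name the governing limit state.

265.0 kN (bearing governs)

Bolt shear: A_b = π(27)²/4 = 572.56 mm². φR_n = 0.75 × 579 × 572.56 × 2 × 1 = 497.3 kN.
Bearing (8 mm plate, F_u = 400 MPa): end bolts L_c = 53 − 30/2 = 38, R_n = min(1.2×38×8×400, 2.4×27×8×400) = 145.92 kN/bolt; interior L_c = 92 − 30 = 62, R_n = 207.36 kN/bolt. φR_n = 0.75 × (1×145.92 + 1×207.36) = 265.0 kN.
Tension yield (gross): A_g = 243×8 = 1944 mm². φR_n = 0.90 × 250 × 1944 = 437.4 kN.
Governing: min(497.3, 265.0, 437.4) = 265.0 kN → bearing.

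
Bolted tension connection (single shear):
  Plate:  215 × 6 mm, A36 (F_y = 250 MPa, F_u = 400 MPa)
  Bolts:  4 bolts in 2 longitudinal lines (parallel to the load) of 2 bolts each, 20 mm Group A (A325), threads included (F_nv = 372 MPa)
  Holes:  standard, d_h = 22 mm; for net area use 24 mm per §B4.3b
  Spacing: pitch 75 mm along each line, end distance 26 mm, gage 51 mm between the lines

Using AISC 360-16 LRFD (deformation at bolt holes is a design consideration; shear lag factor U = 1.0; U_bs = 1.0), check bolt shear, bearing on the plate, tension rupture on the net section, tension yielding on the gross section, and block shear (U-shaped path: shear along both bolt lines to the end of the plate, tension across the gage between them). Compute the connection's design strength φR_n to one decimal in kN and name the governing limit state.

Bolt shear: A_b = π(20)²/4 = 314.16 mm². φR_n = 0.75 × 372 × 314.16 × 4 × 1 = 350.6 kN.
Bearing (6 mm plate, F_u = 400 MPa): end bolts L_c = 26 − 22/2 = 15, R_n = min(1.2×15×6×400, 2.4×20×6×400) = 43.2 kN/bolt; interior L_c = 75 − 22 = 53, R_n = 115.2 kN/bolt. φR_n = 0.75 × (2×43.2 + 2×115.2) = 237.6 kN.
Tension rupture (net): A_n = (215 − 2×24)×6 = 1002 mm² (U = 1.0, A_e = A_n). φR_n = 0.75 × 400 × 1002 = 300.6 kN.
Tension yield (gross): A_g = 215×6 = 1290 mm². φR_n = 0.90 × 250 × 1290 = 290.3 kN.
Block shear: shear path 2×[26+1×75] = 2×101 mm, A_gv = 1212, A_nv = 2×(101 − 1.5×24)×6 = 780 mm²; tension across gage: (51 − 1×24)×6 = 162 mm². R_n = min(0.6×400×780, 0.6×250×1212) + 1.0×400×162 = min(187.2, 181.8) + 64.8 = 246.6 kN. φR_n = 0.75 × 246.6 = 185.0 kN.
Governing: min(350.6, 237.6, 300.6, 290.3, 185.0) = 185.0 kN → block shear.

185.0 kN (block shear governs)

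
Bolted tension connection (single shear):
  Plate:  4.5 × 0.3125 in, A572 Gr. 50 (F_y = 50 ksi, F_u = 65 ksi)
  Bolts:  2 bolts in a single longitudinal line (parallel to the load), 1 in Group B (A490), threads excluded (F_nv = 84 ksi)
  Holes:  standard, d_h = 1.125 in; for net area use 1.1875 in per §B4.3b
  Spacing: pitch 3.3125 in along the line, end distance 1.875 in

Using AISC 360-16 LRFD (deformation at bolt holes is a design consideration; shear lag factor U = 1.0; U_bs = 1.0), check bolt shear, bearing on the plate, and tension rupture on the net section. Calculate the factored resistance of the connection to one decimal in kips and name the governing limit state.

50.5 kips (net-section rupture governs)

Bolt shear: A_b = π(1)²/4 = 0.7854 in². φR_n = 0.75 × 84 × 0.7854 × 2 × 1 = 99.0 kips.
Bearing (0.3125 in plate, F_u = 65 ksi): end bolts L_c = 1.875 − 1.125/2 = 1.3125, R_n = min(1.2×1.3125×0.3125×65, 2.4×1×0.3125×65) = 31.992 kips/bolt; interior L_c = 3.3125 − 1.125 = 2.1875, R_n = 48.75 kips/bolt. φR_n = 0.75 × (1×31.992 + 1×48.75) = 60.6 kips.
Tension rupture (net): A_n = (4.5 − 1×1.1875)×0.3125 = 1.0352 in² (U = 1.0, A_e = A_n). φR_n = 0.75 × 65 × 1.0352 = 50.5 kips.
Governing: min(99.0, 60.6, 50.5) = 50.5 kips → net-section rupture.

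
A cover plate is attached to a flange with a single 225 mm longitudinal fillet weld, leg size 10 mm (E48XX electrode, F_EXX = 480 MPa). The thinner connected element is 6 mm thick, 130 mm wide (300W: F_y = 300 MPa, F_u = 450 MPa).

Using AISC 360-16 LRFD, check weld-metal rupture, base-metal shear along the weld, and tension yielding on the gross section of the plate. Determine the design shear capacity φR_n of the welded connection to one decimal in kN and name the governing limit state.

Weld metal: throat = 0.707×10 = 7.07 mm, L = 225 mm. φR_n = 0.75 × 0.6 × 480 × 7.07 × 225 = 343.6 kN.
Base metal shear (6 mm plate): yield φR_n = 1.0×0.6×300×6×225 = 243.0 kN; rupture φR_n = 0.75×0.6×450×6×225 = 273.4 kN; take 243.0 kN (yield).
Tension yield (gross): A_g = 130×6 = 780 mm². φR_n = 0.90 × 300 × 780 = 210.6 kN.
Governing: min(343.6, 243.0, 210.6) = 210.6 kN → gross-section yield.

210.6 kN (gross-section yield governs)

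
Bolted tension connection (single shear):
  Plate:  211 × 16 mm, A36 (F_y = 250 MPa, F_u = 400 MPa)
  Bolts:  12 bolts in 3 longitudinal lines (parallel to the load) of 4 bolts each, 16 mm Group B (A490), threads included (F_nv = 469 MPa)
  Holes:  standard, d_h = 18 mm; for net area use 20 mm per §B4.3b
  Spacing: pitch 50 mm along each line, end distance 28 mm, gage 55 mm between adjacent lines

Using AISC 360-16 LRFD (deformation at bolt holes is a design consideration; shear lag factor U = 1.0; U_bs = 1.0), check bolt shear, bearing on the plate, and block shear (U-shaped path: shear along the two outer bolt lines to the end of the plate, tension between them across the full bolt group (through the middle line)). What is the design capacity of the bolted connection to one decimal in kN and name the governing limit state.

848.7 kN (bolt shear governs)

Bolt shear: A_b = π(16)²/4 = 201.06 mm². φR_n = 0.75 × 469 × 201.06 × 12 × 1 = 848.7 kN.
Bearing (16 mm plate, F_u = 400 MPa): end bolts L_c = 28 − 18/2 = 19, R_n = min(1.2×19×16×400, 2.4×16×16×400) = 145.92 kN/bolt; interior L_c = 50 − 18 = 32, R_n = 245.76 kN/bolt. φR_n = 0.75 × (3×145.92 + 9×245.76) = 1987.2 kN.
Block shear: shear path 2×[28+3×50] = 2×178 mm, A_gv = 5696, A_nv = 2×(178 − 3.5×20)×16 = 3456 mm²; tension across gage: (110 − 2×20)×16 = 1120 mm². R_n = min(0.6×400×3456, 0.6×250×5696) + 1.0×400×1120 = min(829.44, 854.4) + 448 = 1277.4 kN. φR_n = 0.75 × 1277.4 = 958.1 kN.
Governing: min(848.7, 1987.2, 958.1) = 848.7 kN → bolt shear.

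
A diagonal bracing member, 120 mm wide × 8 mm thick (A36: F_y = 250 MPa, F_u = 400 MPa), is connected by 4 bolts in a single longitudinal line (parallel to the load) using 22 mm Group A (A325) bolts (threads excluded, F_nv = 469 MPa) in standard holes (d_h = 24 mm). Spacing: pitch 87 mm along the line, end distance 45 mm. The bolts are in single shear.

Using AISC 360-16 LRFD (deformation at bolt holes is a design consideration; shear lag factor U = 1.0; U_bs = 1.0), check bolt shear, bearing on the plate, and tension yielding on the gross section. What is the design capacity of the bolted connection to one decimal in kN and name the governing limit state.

216.0 kN (gross-section yield governs)

Bolt shear: A_b = π(22)²/4 = 380.13 mm². φR_n = 0.75 × 469 × 380.13 × 4 × 1 = 534.8 kN.
Bearing (8 mm plate, F_u = 400 MPa): end bolts L_c = 45 − 24/2 = 33, R_n = min(1.2×33×8×400, 2.4×22×8×400) = 126.72 kN/bolt; interior L_c = 87 − 24 = 63, R_n = 168.96 kN/bolt. φR_n = 0.75 × (1×126.72 + 3×168.96) = 475.2 kN.
Tension yield (gross): A_g = 120×8 = 960 mm². φR_n = 0.90 × 250 × 960 = 216.0 kN.
Governing: min(534.8, 475.2, 216.0) = 216.0 kN → gross-section yield.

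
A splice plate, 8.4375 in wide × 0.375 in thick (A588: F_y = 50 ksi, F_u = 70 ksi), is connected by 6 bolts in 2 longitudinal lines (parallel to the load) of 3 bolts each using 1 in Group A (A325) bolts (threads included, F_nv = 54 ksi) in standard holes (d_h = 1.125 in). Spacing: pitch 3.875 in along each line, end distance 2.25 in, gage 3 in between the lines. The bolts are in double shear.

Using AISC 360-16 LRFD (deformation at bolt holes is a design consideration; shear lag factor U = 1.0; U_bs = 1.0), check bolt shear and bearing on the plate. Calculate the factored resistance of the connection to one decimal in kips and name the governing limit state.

Bolt shear: A_b = π(1)²/4 = 0.7854 in². φR_n = 0.75 × 54 × 0.7854 × 6 × 2 = 381.7 kips.
Bearing (0.375 in plate, F_u = 70 ksi): end bolts L_c = 2.25 − 1.125/2 = 1.6875, R_n = min(1.2×1.6875×0.375×70, 2.4×1×0.375×70) = 53.156 kips/bolt; interior L_c = 3.875 − 1.125 = 2.75, R_n = 63 kips/bolt. φR_n = 0.75 × (2×53.156 + 4×63) = 268.7 kips.
Governing: min(381.7, 268.7) = 268.7 kips → bearing.

268.7 kips (bearing governs)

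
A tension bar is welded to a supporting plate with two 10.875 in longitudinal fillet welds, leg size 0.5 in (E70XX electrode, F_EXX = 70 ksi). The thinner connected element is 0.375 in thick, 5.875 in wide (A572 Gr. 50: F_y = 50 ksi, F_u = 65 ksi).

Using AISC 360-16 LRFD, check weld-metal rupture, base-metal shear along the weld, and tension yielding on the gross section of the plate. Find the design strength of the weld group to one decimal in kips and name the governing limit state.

99.1 kips (gross-section yield governs)

Weld metal: throat = 0.707×0.5 = 0.3535 in, L = 2×10.875 = 21.75 in. φR_n = 0.75 × 0.6 × 70 × 0.3535 × 21.75 = 242.2 kips.
Base metal shear (0.375 in plate): yield φR_n = 1.0×0.6×50×0.375×21.75 = 244.7 kips; rupture φR_n = 0.75×0.6×65×0.375×21.75 = 238.6 kips; take 238.6 kips (rupture).
Tension yield (gross): A_g = 5.875×0.375 = 2.2031 in². φR_n = 0.90 × 50 × 2.2031 = 99.1 kips.
Governing: min(242.2, 238.6, 99.1) = 99.1 kips → gross-section yield.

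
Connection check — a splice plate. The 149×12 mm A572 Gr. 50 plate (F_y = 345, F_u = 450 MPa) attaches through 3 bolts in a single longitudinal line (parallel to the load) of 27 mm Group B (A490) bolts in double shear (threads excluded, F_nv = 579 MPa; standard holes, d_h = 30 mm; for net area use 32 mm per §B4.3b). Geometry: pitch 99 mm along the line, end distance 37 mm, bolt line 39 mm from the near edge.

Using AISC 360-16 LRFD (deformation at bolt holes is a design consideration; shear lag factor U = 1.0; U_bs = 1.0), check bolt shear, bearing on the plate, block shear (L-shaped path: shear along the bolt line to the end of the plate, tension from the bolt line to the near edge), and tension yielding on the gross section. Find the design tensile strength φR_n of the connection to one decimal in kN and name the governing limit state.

469.8 kN (block shear governs)

Bolt shear: A_b = π(27)²/4 = 572.56 mm². φR_n = 0.75 × 579 × 572.56 × 3 × 2 = 1491.8 kN.
Bearing (12 mm plate, F_u = 450 MPa): end bolts L_c = 37 − 30/2 = 22, R_n = min(1.2×22×12×450, 2.4×27×12×450) = 142.56 kN/bolt; interior L_c = 99 − 30 = 69, R_n = 349.92 kN/bolt. φR_n = 0.75 × (1×142.56 + 2×349.92) = 631.8 kN.
Block shear: shear path 1×[37+2×99] = 1×235 mm, A_gv = 2820, A_nv = 1×(235 − 2.5×32)×12 = 1860 mm²; tension to near edge: (39 − 0.5×32)×12 = 276 mm². R_n = min(0.6×450×1860, 0.6×345×2820) + 1.0×450×276 = min(502.2, 583.74) + 124.2 = 626.4 kN. φR_n = 0.75 × 626.4 = 469.8 kN.
Tension yield (gross): A_g = 149×12 = 1788 mm². φR_n = 0.90 × 345 × 1788 = 555.2 kN.
Governing: min(1491.8, 631.8, 469.8, 555.2) = 469.8 kN → block shear.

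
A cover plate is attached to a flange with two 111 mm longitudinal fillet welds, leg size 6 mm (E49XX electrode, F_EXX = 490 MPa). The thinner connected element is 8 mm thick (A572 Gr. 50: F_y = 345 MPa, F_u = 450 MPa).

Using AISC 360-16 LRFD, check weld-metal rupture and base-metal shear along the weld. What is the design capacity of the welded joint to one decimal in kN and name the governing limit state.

207.7 kN (weld metal governs)

Weld metal: throat = 0.707×6 = 4.242 mm, L = 2×111 = 222 mm. φR_n = 0.75 × 0.6 × 490 × 4.242 × 222 = 207.7 kN.
Base metal shear (8 mm plate): yield φR_n = 1.0×0.6×345×8×222 = 367.6 kN; rupture φR_n = 0.75×0.6×450×8×222 = 359.6 kN; take 359.6 kN (rupture).
Governing: min(207.7, 359.6) = 207.7 kN → weld metal.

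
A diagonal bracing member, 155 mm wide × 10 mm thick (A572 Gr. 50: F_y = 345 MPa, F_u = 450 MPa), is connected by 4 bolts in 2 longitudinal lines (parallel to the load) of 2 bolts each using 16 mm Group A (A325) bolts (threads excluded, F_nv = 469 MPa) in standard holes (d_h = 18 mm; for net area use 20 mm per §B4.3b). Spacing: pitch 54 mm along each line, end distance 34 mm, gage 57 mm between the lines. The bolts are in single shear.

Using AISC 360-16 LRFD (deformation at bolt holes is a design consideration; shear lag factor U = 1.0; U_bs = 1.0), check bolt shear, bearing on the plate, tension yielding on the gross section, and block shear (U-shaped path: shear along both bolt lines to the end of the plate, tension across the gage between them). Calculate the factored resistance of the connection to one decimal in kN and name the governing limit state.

Bolt shear: A_b = π(16)²/4 = 201.06 mm². φR_n = 0.75 × 469 × 201.06 × 4 × 1 = 282.9 kN.
Bearing (10 mm plate, F_u = 450 MPa): end bolts L_c = 34 − 18/2 = 25, R_n = min(1.2×25×10×450, 2.4×16×10×450) = 135 kN/bolt; interior L_c = 54 − 18 = 36, R_n = 172.8 kN/bolt. φR_n = 0.75 × (2×135 + 2×172.8) = 461.7 kN.
Tension yield (gross): A_g = 155×10 = 1550 mm². φR_n = 0.90 × 345 × 1550 = 481.3 kN.
Block shear: shear path 2×[34+1×54] = 2×88 mm, A_gv = 1760, A_nv = 2×(88 − 1.5×20)×10 = 1160 mm²; tension across gage: (57 − 1×20)×10 = 370 mm². R_n = min(0.6×450×1160, 0.6×345×1760) + 1.0×450×370 = min(313.2, 364.32) + 166.5 = 479.7 kN. φR_n = 0.75 × 479.7 = 359.8 kN.
Governing: min(282.9, 461.7, 481.3, 359.8) = 282.9 kN → bolt shear.

282.9 kN (bolt shear governs)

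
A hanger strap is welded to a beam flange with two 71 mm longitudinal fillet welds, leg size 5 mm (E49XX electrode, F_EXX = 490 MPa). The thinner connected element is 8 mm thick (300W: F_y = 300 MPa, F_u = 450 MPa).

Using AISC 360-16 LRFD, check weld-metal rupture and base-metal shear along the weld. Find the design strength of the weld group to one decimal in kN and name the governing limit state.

110.7 kN (weld metal governs)

Weld metal: throat = 0.707×5 = 3.535 mm, L = 2×71 = 142 mm. φR_n = 0.75 × 0.6 × 490 × 3.535 × 142 = 110.7 kN.
Base metal shear (8 mm plate): yield φR_n = 1.0×0.6×300×8×142 = 204.5 kN; rupture φR_n = 0.75×0.6×450×8×142 = 230.0 kN; take 204.5 kN (yield).
Governing: min(110.7, 204.5) = 110.7 kN → weld metal.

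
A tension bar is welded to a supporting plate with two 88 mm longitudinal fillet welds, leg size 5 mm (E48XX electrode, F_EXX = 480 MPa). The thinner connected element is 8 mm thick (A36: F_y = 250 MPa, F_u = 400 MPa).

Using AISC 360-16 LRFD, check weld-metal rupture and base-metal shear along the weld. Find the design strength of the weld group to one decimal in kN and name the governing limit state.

Weld metal: throat = 0.707×5 = 3.535 mm, L = 2×88 = 176 mm. φR_n = 0.75 × 0.6 × 480 × 3.535 × 176 = 134.4 kN.
Base metal shear (8 mm plate): yield φR_n = 1.0×0.6×250×8×176 = 211.2 kN; rupture φR_n = 0.75×0.6×400×8×176 = 253.4 kN; take 211.2 kN (yield).
Governing: min(134.4, 211.2) = 134.4 kN → weld metal.

134.4 kN (weld metal governs)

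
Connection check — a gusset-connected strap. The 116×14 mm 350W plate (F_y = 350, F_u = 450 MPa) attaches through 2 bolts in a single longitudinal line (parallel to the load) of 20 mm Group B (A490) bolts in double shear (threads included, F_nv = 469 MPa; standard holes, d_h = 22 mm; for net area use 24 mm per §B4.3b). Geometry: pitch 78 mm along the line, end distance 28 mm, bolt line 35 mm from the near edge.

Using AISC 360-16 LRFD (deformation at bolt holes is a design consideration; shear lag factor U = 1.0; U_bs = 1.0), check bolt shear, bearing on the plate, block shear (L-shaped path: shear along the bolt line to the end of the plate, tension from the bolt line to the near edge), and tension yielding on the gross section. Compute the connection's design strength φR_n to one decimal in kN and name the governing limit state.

307.1 kN (block shear governs)

Bolt shear: A_b = π(20)²/4 = 314.16 mm². φR_n = 0.75 × 469 × 314.16 × 2 × 2 = 442.0 kN.
Bearing (14 mm plate, F_u = 450 MPa): end bolts L_c = 28 − 22/2 = 17, R_n = min(1.2×17×14×450, 2.4×20×14×450) = 128.52 kN/bolt; interior L_c = 78 − 22 = 56, R_n = 302.4 kN/bolt. φR_n = 0.75 × (1×128.52 + 1×302.4) = 323.2 kN.
Block shear: shear path 1×[28+1×78] = 1×106 mm, A_gv = 1484, A_nv = 1×(106 − 1.5×24)×14 = 980 mm²; tension to near edge: (35 − 0.5×24)×14 = 322 mm². R_n = min(0.6×450×980, 0.6×350×1484) + 1.0×450×322 = min(264.6, 311.64) + 144.9 = 409.5 kN. φR_n = 0.75 × 409.5 = 307.1 kN.
Tension yield (gross): A_g = 116×14 = 1624 mm². φR_n = 0.90 × 350 × 1624 = 511.6 kN.
Governing: min(442.0, 323.2, 307.1, 511.6) = 307.1 kN → block shear.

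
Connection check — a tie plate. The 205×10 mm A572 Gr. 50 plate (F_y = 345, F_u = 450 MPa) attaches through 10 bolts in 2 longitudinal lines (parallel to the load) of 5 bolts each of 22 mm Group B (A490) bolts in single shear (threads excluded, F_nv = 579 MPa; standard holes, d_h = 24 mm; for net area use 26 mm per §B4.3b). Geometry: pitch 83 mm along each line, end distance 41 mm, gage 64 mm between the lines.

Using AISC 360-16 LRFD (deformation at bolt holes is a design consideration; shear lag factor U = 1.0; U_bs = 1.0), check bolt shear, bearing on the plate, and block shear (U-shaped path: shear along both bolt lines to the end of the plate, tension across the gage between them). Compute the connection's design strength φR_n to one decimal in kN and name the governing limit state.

Bolt shear: A_b = π(22)²/4 = 380.13 mm². φR_n = 0.75 × 579 × 380.13 × 10 × 1 = 1650.7 kN.
Bearing (10 mm plate, F_u = 450 MPa): end bolts L_c = 41 − 24/2 = 29, R_n = min(1.2×29×10×450, 2.4×22×10×450) = 156.6 kN/bolt; interior L_c = 83 − 24 = 59, R_n = 237.6 kN/bolt. φR_n = 0.75 × (2×156.6 + 8×237.6) = 1660.5 kN.
Block shear: shear path 2×[41+4×83] = 2×373 mm, A_gv = 7460, A_nv = 2×(373 − 4.5×26)×10 = 5120 mm²; tension across gage: (64 − 1×26)×10 = 380 mm². R_n = min(0.6×450×5120, 0.6×345×7460) + 1.0×450×380 = min(1382.4, 1544.2) + 171 = 1553.4 kN. φR_n = 0.75 × 1553.4 = 1165.1 kN.
Governing: min(1650.7, 1660.5, 1165.1) = 1165.1 kN → block shear.

1165.1 kN (block shear governs)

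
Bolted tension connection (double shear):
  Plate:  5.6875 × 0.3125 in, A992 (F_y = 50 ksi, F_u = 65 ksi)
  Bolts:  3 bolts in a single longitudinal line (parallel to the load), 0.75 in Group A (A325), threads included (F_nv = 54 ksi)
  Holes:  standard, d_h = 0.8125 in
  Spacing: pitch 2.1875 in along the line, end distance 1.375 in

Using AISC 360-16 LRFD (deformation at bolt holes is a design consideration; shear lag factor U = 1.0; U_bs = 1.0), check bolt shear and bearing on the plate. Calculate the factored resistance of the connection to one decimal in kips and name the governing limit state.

Bolt shear: A_b = π(0.75)²/4 = 0.44179 in². φR_n = 0.75 × 54 × 0.44179 × 3 × 2 = 107.4 kips.
Bearing (0.3125 in plate, F_u = 65 ksi): end bolts L_c = 1.375 − 0.8125/2 = 0.96875, R_n = min(1.2×0.96875×0.3125×65, 2.4×0.75×0.3125×65) = 23.613 kips/bolt; interior L_c = 2.1875 − 0.8125 = 1.375, R_n = 33.516 kips/bolt. φR_n = 0.75 × (1×23.613 + 2×33.516) = 68.0 kips.
Governing: min(107.4, 68.0) = 68.0 kips → bearing.

68.0 kips (bearing governs)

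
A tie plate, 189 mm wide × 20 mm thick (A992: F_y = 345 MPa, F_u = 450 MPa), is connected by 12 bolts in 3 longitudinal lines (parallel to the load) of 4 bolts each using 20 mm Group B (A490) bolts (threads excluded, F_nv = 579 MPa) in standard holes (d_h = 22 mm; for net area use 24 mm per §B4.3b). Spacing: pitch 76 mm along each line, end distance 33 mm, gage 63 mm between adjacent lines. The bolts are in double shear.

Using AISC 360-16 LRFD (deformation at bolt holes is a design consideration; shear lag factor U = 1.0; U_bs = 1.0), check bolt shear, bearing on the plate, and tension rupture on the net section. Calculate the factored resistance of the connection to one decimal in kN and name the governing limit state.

789.8 kN (net-section rupture governs)

Bolt shear: A_b = π(20)²/4 = 314.16 mm². φR_n = 0.75 × 579 × 314.16 × 12 × 2 = 3274.2 kN.
Bearing (20 mm plate, F_u = 450 MPa): end bolts L_c = 33 − 22/2 = 22, R_n = min(1.2×22×20×450, 2.4×20×20×450) = 237.6 kN/bolt; interior L_c = 76 − 22 = 54, R_n = 432 kN/bolt. φR_n = 0.75 × (3×237.6 + 9×432) = 3450.6 kN.
Tension rupture (net): A_n = (189 − 3×24)×20 = 2340 mm² (U = 1.0, A_e = A_n). φR_n = 0.75 × 450 × 2340 = 789.8 kN.
Governing: min(3274.2, 3450.6, 789.8) = 789.8 kN → net-section rupture.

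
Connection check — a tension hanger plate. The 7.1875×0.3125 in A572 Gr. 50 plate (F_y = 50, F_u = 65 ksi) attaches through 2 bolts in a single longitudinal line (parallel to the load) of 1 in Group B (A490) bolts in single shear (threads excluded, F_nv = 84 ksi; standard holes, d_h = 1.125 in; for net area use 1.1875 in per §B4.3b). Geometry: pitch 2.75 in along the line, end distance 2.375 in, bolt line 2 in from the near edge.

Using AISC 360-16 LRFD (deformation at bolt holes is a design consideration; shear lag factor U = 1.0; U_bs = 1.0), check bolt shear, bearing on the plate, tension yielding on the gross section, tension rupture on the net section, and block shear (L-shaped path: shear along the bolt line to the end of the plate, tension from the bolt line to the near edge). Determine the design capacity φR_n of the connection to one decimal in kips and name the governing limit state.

52.0 kips (block shear governs)

Bolt shear: A_b = π(1)²/4 = 0.7854 in². φR_n = 0.75 × 84 × 0.7854 × 2 × 1 = 99.0 kips.
Bearing (0.3125 in plate, F_u = 65 ksi): end bolts L_c = 2.375 − 1.125/2 = 1.8125, R_n = min(1.2×1.8125×0.3125×65, 2.4×1×0.3125×65) = 44.18 kips/bolt; interior L_c = 2.75 − 1.125 = 1.625, R_n = 39.609 kips/bolt. φR_n = 0.75 × (1×44.18 + 1×39.609) = 62.8 kips.
Tension yield (gross): A_g = 7.1875×0.3125 = 2.2461 in². φR_n = 0.90 × 50 × 2.2461 = 101.1 kips.
Tension rupture (net): A_n = (7.1875 − 1×1.1875)×0.3125 = 1.875 in² (U = 1.0, A_e = A_n). φR_n = 0.75 × 65 × 1.875 = 91.4 kips.
Block shear: shear path 1×[2.375+1×2.75] = 1×5.125 in, A_gv = 1.6016, A_nv = 1×(5.125 − 1.5×1.1875)×0.3125 = 1.0449 in²; tension to near edge: (2 − 0.5×1.1875)×0.3125 = 0.43945 in². R_n = min(0.6×65×1.0449, 0.6×50×1.6016) + 1.0×65×0.43945 = min(40.751, 48.048) + 28.564 = 69.315 kips. φR_n = 0.75 × 69.315 = 52.0 kips.
Governing: min(99.0, 62.8, 101.1, 91.4, 52.0) = 52.0 kips → block shear.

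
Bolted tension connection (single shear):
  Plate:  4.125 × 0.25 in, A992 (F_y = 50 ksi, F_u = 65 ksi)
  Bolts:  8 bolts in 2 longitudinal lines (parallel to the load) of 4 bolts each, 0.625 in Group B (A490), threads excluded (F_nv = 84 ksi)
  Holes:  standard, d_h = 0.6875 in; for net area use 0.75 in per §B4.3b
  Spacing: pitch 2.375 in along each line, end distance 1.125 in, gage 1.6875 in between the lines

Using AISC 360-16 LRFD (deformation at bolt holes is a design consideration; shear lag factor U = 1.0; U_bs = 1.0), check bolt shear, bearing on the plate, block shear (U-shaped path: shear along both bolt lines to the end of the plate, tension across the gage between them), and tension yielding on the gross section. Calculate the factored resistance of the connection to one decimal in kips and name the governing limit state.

46.4 kips (gross-section yield governs)

Bolt shear: A_b = π(0.625)²/4 = 0.3068 in². φR_n = 0.75 × 84 × 0.3068 × 8 × 1 = 154.6 kips.
Bearing (0.25 in plate, F_u = 65 ksi): end bolts L_c = 1.125 − 0.6875/2 = 0.78125, R_n = min(1.2×0.78125×0.25×65, 2.4×0.625×0.25×65) = 15.234 kips/bolt; interior L_c = 2.375 − 0.6875 = 1.6875, R_n = 24.375 kips/bolt. φR_n = 0.75 × (2×15.234 + 6×24.375) = 132.5 kips.
Block shear: shear path 2×[1.125+3×2.375] = 2×8.25 in, A_gv = 4.125, A_nv = 2×(8.25 − 3.5×0.75)×0.25 = 2.8125 in²; tension across gage: (1.6875 − 1×0.75)×0.25 = 0.23438 in². R_n = min(0.6×65×2.8125, 0.6×50×4.125) + 1.0×65×0.23438 = min(109.69, 123.75) + 15.235 = 124.93 kips. φR_n = 0.75 × 124.93 = 93.7 kips.
Tension yield (gross): A_g = 4.125×0.25 = 1.0313 in². φR_n = 0.90 × 50 × 1.0313 = 46.4 kips.
Governing: min(154.6, 132.5, 93.7, 46.4) = 46.4 kips → gross-section yield.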